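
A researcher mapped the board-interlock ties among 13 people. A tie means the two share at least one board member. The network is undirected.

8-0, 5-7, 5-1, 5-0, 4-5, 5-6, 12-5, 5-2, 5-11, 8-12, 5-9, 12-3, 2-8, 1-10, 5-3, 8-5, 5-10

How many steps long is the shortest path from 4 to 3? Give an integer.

One shortest route is 4 – 5 – 3, which uses 2 edges, and 4 and 3 are not directly tied, so nothing shorter exists. So d(4,3) = 2.

2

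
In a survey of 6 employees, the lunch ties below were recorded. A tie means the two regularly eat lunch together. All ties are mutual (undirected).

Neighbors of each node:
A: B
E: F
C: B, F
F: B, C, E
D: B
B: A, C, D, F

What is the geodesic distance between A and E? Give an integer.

3

One shortest route is A – B – F – E, which uses 3 edges, and at distance 2 from A we only reach {C, D, F}, which does not include E. So d(A,E) = 3.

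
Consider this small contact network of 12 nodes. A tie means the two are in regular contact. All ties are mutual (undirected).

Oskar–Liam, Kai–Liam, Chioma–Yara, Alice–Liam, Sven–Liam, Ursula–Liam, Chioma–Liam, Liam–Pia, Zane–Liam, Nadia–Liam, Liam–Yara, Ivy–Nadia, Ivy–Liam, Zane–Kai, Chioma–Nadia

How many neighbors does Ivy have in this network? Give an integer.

2

Ivy is directly tied to Liam and Nadia. That is 2 neighbors, so the degree of Ivy is 2.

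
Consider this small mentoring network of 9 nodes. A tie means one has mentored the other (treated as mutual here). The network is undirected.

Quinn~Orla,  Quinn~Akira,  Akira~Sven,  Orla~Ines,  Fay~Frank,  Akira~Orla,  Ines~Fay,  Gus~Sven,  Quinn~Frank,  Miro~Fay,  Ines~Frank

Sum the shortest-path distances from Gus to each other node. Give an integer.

28

Distances from Gus: Akira:2, Fay:5, Frank:4, Ines:4, Miro:6, Orla:3, Quinn:3, Sven:1.
Sum = 2 + 5 + 4 + 4 + 6 + 3 + 3 + 1 = 28.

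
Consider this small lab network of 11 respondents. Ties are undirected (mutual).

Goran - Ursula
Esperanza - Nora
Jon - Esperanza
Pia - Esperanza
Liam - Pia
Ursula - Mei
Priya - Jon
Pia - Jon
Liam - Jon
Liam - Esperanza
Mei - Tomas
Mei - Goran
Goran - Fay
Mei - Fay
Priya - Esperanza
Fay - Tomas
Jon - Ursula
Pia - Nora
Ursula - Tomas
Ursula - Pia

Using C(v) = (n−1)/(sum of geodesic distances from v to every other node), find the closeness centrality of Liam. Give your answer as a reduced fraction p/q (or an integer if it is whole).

5/11

Distances from Liam: Esperanza:1, Fay:4, Goran:3, Jon:1, Mei:3, Nora:2, Pia:1, Priya:2, Tomas:3, Ursula:2. Sum = 22.
n = 11, so closeness = 10/22 = 5/11.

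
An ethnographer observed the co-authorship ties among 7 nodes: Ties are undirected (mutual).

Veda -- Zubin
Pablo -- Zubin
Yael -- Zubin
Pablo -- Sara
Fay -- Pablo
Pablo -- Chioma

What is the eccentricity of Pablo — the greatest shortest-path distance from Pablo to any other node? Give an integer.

Distances from Pablo: Chioma:1, Fay:1, Sara:1, Veda:2, Yael:2, Zubin:1.
The largest is 2 (to Veda and Yael), so the eccentricity of Pablo is 2.

2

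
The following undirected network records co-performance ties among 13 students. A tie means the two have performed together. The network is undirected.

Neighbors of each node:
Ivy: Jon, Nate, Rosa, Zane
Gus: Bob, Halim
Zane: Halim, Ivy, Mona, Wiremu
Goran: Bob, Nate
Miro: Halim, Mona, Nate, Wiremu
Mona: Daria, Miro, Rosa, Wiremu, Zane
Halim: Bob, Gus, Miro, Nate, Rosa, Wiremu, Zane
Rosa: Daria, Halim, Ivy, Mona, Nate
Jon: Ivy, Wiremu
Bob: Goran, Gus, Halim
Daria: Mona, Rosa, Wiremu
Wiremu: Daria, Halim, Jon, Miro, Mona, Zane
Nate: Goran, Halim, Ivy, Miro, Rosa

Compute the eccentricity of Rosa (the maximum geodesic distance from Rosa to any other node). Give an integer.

Distances from Rosa: Bob:2, Daria:1, Goran:2, Gus:2, Halim:1, Ivy:1, Jon:2, Miro:2, Mona:1, Nate:1, Wiremu:2, Zane:2.
The largest is 2 (to Miro, Wiremu, Zane, Gus, Bob, Jon, and Goran), so the eccentricity of Rosa is 2.

2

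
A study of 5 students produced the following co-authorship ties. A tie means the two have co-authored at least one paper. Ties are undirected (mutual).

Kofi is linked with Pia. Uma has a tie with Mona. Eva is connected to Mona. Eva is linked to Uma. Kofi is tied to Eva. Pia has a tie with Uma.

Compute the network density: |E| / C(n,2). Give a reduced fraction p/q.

3/5

There are 6 edges and 5 nodes, so the maximum possible is C(5,2) = 10.
Density = 6/10 = 3/5.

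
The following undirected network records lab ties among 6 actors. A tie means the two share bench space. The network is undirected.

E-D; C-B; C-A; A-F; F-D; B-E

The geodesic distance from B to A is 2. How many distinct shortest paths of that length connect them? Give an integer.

1

The shortest distance is 2, and the only length-2 path is B–C–A. So there is exactly 1 shortest path.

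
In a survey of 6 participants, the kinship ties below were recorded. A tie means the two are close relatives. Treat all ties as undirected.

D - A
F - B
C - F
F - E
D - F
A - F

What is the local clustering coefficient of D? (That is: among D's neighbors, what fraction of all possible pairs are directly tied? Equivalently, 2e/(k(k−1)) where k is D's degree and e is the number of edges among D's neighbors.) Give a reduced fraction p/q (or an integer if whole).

D's neighbors: A and F (k = 2).
Possible neighbor pairs: C(2,2) = 1. Edges among them: A–F → e = 1.
Clustering(D) = 1/1.

1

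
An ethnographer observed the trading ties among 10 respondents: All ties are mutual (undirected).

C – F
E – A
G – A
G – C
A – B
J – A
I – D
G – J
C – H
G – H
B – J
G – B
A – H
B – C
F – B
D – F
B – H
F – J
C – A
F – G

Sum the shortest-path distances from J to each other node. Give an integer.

Distances from J: A:1, B:1, C:2, D:2, E:2, F:1, G:1, H:2, I:3.
Sum = 1 + 1 + 2 + 2 + 2 + 1 + 1 + 2 + 3 = 15.

15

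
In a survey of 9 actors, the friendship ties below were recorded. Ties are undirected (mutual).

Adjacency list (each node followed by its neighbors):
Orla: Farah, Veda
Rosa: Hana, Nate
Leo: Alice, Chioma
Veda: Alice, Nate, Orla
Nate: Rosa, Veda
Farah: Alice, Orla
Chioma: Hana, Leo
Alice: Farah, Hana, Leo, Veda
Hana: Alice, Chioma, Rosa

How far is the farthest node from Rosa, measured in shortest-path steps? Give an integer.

Distances from Rosa: Alice:2, Chioma:2, Farah:3, Hana:1, Leo:3, Nate:1, Orla:3, Veda:2.
The largest is 3 (to Leo, Farah, and Orla), so the eccentricity of Rosa is 3.

3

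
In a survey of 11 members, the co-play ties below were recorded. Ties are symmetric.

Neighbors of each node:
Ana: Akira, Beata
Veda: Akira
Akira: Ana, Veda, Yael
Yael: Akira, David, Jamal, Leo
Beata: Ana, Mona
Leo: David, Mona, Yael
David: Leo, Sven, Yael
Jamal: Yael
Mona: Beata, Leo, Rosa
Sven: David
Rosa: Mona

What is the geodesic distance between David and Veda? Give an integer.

One shortest route is David – Yael – Akira – Veda, which uses 3 edges, and at distance 2 from David we only reach {Akira, Jamal, Mona}, which does not include Veda. So d(David,Veda) = 3.

3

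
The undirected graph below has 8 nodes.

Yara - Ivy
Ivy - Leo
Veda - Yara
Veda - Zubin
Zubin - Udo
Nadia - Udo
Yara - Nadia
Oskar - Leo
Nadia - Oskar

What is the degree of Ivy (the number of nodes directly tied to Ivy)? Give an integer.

Ivy is directly tied to Leo and Yara. That is 2 neighbors, so the degree of Ivy is 2.

2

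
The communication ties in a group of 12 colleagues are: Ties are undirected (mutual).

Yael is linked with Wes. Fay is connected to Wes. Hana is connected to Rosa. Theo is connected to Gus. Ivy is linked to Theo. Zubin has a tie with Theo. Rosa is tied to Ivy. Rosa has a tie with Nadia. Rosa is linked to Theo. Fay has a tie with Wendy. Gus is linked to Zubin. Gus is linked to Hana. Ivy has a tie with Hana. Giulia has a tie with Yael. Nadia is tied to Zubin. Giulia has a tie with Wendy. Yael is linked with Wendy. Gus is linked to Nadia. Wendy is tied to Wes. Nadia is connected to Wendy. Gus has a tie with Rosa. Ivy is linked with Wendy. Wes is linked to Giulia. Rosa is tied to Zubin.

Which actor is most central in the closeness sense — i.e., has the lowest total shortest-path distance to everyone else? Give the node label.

Farness (sum of distances to all others) for each node — Fay:25, Giulia:24, Gus:21, Hana:23, Ivy:18, Nadia:18, Rosa:20, Theo:22, Wendy:16, Wes:23, Yael:24, Zubin:22.
The smallest farness is 16, for Wendy, so Wendy has the highest closeness.

Wendy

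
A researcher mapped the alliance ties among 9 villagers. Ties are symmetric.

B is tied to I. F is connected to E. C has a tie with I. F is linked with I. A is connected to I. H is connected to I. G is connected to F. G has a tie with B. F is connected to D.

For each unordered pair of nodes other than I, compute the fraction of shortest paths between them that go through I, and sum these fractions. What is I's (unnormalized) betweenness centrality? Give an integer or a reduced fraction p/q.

Pairs whose geodesics pass through I — C–B: 1; C–E: 1; C–G: 2/2; C–A: 1; C–D: 1; C–F: 1; C–H: 1; B–E: 1/2; B–A: 1; B–D: 1/2; B–F: 1/2; B–H: 1; E–A: 1; E–H: 1 … (+7 more pairs).
All other pairs contribute 0.
Summing the contributions gives betweenness(I) = 39/2.

39/2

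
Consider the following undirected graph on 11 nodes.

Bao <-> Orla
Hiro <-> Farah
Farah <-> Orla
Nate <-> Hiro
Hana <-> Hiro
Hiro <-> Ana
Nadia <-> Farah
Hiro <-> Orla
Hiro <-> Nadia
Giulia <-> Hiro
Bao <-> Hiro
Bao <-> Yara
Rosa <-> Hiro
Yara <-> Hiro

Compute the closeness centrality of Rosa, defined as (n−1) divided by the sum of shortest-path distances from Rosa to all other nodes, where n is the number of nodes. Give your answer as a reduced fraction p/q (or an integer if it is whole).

Distances from Rosa: Ana:2, Bao:2, Farah:2, Giulia:2, Hana:2, Hiro:1, Nadia:2, Nate:2, Orla:2, Yara:2. Sum = 19.
n = 11, so closeness = 10/19.

10/19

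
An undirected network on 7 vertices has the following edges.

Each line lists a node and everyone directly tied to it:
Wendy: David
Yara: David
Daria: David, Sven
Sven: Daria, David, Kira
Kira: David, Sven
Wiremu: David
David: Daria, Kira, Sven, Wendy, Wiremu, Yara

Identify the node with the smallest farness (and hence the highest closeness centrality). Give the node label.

David

Farness (sum of distances to all others) for each node — Daria:10, David:6, Kira:10, Sven:9, Wendy:11, Wiremu:11, Yara:11.
The smallest farness is 6, for David, so David has the highest closeness.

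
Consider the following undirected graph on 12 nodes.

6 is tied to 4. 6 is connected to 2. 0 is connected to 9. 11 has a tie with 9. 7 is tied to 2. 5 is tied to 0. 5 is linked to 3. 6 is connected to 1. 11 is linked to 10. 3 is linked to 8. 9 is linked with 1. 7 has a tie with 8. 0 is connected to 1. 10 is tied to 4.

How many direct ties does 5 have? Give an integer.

5 is directly tied to 0 and 3. That is 2 neighbors, so the degree of 5 is 2.

2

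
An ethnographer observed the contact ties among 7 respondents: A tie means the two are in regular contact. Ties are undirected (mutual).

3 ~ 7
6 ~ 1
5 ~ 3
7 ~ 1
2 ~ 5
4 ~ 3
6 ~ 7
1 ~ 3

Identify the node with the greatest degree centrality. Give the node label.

Degrees — 1:3, 2:1, 3:4, 4:1, 5:2, 6:2, 7:3.
The maximum is 4, attained only by 3.

3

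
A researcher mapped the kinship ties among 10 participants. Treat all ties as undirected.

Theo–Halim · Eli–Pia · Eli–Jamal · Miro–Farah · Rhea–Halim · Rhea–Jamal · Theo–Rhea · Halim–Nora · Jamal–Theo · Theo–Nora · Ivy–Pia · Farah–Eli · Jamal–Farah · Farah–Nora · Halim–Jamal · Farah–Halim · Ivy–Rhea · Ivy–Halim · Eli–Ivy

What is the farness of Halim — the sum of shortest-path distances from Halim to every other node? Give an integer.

Distances from Halim: Eli:2, Farah:1, Ivy:1, Jamal:1, Miro:2, Nora:1, Pia:2, Rhea:1, Theo:1.
Sum = 2 + 1 + 1 + 1 + 2 + 1 + 2 + 1 + 1 = 12.

12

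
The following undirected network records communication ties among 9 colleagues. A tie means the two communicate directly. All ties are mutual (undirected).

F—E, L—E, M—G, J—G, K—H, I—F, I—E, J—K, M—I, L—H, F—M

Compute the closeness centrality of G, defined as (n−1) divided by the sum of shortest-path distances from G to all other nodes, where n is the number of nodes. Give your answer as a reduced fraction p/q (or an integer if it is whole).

Distances from G: E:3, F:2, H:3, I:2, J:1, K:2, L:4, M:1. Sum = 18.
n = 9, so closeness = 8/18 = 4/9.

4/9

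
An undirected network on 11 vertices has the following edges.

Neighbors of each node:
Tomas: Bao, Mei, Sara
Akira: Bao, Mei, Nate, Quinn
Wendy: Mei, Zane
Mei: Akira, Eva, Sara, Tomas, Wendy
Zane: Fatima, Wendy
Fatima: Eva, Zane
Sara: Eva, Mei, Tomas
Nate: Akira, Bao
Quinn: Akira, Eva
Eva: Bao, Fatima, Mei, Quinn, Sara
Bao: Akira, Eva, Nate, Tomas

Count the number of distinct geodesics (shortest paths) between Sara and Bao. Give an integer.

2

The shortest distance is 2. The length-2 paths are: Sara–Eva–Bao; Sara–Tomas–Bao.
That gives 2 distinct shortest paths.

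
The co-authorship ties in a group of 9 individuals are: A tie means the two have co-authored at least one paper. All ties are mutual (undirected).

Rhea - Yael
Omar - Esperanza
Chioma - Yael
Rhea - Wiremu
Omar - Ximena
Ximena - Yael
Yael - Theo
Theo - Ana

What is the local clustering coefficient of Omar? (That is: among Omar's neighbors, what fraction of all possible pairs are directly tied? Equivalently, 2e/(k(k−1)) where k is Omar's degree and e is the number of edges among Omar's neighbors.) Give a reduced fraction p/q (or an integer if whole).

Omar's neighbors: Esperanza and Ximena (k = 2).
Possible neighbor pairs: C(2,2) = 1. Edges among them: none → e = 0.
Clustering(Omar) = 0/1.

0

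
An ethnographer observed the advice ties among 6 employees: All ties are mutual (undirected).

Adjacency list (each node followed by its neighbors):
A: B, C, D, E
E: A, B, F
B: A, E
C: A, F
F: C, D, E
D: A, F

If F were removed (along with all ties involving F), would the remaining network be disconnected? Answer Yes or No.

No

Even without F, every remaining node can still reach every other (the residual graph is connected), so F is not a cut vertex.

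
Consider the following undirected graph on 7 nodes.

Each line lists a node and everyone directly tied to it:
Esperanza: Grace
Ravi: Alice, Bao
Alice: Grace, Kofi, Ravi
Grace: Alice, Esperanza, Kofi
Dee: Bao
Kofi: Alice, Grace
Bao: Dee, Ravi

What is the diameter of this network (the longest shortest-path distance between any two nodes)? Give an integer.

5

Eccentricity of each node (its greatest distance to any other): Alice:3, Bao:4, Dee:5, Esperanza:5, Grace:4, Kofi:4, Ravi:3.
The maximum eccentricity is 5, realized for instance by the pair Esperanza–Dee via Esperanza – Grace – Alice – Ravi – Bao – Dee. So the diameter is 5.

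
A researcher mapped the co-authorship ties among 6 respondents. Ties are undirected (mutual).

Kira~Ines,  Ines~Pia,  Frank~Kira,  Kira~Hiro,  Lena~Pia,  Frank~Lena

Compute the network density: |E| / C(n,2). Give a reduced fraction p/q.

2/5

There are 6 edges and 6 nodes, so the maximum possible is C(6,2) = 15.
Density = 6/15 = 2/5.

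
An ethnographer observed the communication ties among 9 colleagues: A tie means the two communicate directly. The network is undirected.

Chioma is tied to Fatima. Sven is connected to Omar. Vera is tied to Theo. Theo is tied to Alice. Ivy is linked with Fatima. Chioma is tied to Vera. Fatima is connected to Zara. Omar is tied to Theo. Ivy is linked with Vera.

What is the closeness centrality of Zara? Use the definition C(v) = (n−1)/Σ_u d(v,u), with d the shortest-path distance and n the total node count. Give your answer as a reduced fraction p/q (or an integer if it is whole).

2/7

Distances from Zara: Alice:5, Chioma:2, Fatima:1, Ivy:2, Omar:5, Sven:6, Theo:4, Vera:3. Sum = 28.
n = 9, so closeness = 8/28 = 2/7.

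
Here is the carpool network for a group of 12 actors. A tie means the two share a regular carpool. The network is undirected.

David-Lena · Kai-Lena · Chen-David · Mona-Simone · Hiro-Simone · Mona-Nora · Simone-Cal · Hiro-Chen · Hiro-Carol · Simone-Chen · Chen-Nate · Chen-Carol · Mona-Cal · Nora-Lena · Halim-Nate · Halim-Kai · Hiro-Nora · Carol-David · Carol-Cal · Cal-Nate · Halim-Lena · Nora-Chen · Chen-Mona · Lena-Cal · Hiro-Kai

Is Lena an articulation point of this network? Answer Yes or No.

No

Even without Lena, every remaining node can still reach every other (the residual graph is connected), so Lena is not a cut vertex.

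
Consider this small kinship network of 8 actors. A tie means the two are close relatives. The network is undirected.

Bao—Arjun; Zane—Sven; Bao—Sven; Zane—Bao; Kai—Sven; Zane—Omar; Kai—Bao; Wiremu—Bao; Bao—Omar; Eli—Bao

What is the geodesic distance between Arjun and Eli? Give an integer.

2

One shortest route is Arjun – Bao – Eli, which uses 2 edges, and Arjun and Eli are not directly tied, so nothing shorter exists. So d(Arjun,Eli) = 2.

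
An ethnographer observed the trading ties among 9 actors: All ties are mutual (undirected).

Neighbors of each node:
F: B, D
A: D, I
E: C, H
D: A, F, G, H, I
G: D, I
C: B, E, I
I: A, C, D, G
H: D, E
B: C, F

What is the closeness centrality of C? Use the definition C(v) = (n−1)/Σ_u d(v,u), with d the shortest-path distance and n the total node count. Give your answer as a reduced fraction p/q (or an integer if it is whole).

8/13

Distances from C: A:2, B:1, D:2, E:1, F:2, G:2, H:2, I:1. Sum = 13.
n = 9, so closeness = 8/13.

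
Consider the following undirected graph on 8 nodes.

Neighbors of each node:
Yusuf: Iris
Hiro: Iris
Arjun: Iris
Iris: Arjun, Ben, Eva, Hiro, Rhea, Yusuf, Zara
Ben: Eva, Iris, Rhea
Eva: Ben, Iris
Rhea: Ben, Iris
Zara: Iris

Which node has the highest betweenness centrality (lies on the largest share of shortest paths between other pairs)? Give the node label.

Unnormalized betweenness of each node: Arjun:0, Ben:1/2, Eva:0, Hiro:0, Iris:37/2, Rhea:0, Yusuf:0, Zara:0.
Iris has the largest value, 37/2, making it the main broker — the node through which the most shortest paths run.

Iris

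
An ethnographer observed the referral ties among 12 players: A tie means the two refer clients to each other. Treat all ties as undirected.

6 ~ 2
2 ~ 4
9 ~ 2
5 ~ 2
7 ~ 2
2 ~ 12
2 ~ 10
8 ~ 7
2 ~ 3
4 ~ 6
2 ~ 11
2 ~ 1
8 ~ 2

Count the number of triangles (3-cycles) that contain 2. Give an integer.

2's neighbors: 1, 3, 4, 5, 6, 7, 8, 9, 10, 11, and 12.
Neighbor pairs that are themselves tied: 2–4–6; 2–7–8. Each forms one triangle with 2, for 2 in total.

2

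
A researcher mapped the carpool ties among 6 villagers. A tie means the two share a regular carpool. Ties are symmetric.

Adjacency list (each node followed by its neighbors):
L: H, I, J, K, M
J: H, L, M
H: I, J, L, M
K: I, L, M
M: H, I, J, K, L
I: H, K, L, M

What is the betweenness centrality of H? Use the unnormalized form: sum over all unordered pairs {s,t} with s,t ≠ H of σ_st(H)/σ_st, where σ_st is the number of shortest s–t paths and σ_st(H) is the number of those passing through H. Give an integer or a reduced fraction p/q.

Pairs whose geodesics pass through H — I–J: 1/3.
All other pairs contribute 0.
Summing the contributions gives betweenness(H) = 1/3.

1/3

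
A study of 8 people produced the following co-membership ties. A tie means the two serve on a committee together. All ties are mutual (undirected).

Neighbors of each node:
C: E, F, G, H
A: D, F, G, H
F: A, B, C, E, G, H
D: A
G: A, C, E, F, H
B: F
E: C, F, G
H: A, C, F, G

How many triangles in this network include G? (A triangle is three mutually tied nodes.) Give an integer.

G's neighbors: A, C, E, F, and H.
Neighbor pairs that are themselves tied: G–A–F; G–A–H; G–C–E; G–C–F; G–C–H; G–E–F; G–F–H. Each forms one triangle with G, for 7 in total.

7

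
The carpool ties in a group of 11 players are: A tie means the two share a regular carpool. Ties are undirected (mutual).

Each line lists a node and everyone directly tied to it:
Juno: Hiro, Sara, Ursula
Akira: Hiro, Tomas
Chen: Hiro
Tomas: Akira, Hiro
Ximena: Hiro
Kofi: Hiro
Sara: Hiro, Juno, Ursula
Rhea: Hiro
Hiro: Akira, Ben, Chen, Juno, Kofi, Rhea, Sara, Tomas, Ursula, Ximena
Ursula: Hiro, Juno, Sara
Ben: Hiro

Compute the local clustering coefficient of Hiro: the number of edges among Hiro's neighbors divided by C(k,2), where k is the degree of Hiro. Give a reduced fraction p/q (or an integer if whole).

4/45

Hiro's neighbors: Akira, Ben, Chen, Juno, Kofi, Rhea, Sara, Tomas, Ursula, and Ximena (k = 10).
Possible neighbor pairs: C(10,2) = 45. Edges among them: Akira–Tomas, Juno–Sara, Juno–Ursula, Sara–Ursula → e = 4.
Clustering(Hiro) = 4/45.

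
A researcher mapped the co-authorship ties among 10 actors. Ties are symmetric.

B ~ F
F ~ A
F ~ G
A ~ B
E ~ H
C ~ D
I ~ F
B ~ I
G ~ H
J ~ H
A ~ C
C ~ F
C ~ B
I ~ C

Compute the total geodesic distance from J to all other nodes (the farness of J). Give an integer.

Distances from J: A:4, B:4, C:4, D:5, E:2, F:3, G:2, H:1, I:4.
Sum = 4 + 4 + 4 + 5 + 2 + 3 + 2 + 1 + 4 = 29.

29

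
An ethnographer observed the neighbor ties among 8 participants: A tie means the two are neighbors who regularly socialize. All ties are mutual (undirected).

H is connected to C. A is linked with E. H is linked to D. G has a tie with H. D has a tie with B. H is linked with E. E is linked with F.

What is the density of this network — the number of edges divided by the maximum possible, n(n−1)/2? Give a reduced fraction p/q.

There are 7 edges and 8 nodes, so the maximum possible is C(8,2) = 28.
Density = 7/28 = 1/4.

1/4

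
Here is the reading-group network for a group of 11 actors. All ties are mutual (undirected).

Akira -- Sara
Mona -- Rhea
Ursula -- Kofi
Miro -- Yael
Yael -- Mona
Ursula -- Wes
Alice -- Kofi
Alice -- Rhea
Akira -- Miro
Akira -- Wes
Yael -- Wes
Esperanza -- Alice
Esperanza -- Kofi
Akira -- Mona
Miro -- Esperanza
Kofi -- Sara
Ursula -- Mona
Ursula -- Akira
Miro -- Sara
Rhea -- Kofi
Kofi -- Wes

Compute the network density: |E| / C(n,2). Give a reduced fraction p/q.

21/55

There are 21 edges and 11 nodes, so the maximum possible is C(11,2) = 55.
Density = 21/55.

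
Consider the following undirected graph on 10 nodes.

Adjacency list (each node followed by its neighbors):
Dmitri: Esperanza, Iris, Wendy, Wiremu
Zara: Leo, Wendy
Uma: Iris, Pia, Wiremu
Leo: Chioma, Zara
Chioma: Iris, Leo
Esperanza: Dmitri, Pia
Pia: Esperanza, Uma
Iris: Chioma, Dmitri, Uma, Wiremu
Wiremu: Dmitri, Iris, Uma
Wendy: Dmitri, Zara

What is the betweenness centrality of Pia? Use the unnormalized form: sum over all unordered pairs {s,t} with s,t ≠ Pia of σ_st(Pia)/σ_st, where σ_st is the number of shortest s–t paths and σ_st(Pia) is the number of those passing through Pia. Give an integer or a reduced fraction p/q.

Pairs whose geodesics pass through Pia — Esperanza–Uma: 1.
All other pairs contribute 0.
Summing the contributions gives betweenness(Pia) = 1.

1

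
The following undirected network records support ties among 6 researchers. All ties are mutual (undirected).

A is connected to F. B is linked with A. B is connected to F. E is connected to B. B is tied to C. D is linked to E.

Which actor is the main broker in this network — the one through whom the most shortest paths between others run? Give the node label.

Unnormalized betweenness of each node: A:0, B:8, C:0, D:0, E:4, F:0.
B has the largest value, 8, making it the main broker — the node through which the most shortest paths run.

B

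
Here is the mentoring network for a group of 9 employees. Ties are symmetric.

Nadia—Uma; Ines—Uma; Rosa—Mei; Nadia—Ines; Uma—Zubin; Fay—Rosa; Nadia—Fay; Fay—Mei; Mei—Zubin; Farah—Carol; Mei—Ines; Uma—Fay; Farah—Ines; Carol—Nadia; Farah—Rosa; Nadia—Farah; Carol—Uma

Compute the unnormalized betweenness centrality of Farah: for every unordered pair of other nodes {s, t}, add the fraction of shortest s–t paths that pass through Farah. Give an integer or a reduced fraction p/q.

55/21

Pairs whose geodesics pass through Farah — Mei–Carol: 2/7; Nadia–Rosa: 1/2; Carol–Ines: 1/3; Carol–Rosa: 1; Ines–Rosa: 1/2.
All other pairs contribute 0.
Summing the contributions gives betweenness(Farah) = 55/21.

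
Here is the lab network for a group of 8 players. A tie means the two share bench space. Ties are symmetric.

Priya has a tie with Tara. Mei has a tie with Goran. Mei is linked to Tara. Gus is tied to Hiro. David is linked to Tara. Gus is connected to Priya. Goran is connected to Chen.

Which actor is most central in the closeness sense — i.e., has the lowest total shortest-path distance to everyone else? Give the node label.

Farness (sum of distances to all others) for each node — Chen:25, David:19, Goran:19, Gus:19, Hiro:25, Mei:15, Priya:15, Tara:13.
The smallest farness is 13, for Tara, so Tara has the highest closeness.

Tara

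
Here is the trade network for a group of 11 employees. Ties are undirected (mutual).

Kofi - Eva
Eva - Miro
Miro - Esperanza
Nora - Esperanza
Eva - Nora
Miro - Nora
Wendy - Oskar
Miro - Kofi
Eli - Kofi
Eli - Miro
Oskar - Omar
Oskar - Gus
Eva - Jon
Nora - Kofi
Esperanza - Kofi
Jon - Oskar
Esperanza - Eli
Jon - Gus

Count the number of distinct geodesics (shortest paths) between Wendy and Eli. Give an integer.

The shortest distance is 5. The length-5 paths are: Wendy–Oskar–Jon–Eva–Miro–Eli; Wendy–Oskar–Jon–Eva–Kofi–Eli.
That gives 2 distinct shortest paths.

2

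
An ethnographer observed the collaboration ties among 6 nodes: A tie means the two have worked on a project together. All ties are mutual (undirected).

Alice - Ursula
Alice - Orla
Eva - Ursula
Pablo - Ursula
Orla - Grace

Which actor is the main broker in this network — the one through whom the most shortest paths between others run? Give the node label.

Ursula

Unnormalized betweenness of each node: Alice:6, Eva:0, Grace:0, Orla:4, Pablo:0, Ursula:7.
Ursula has the largest value, 7, making it the main broker — the node through which the most shortest paths run.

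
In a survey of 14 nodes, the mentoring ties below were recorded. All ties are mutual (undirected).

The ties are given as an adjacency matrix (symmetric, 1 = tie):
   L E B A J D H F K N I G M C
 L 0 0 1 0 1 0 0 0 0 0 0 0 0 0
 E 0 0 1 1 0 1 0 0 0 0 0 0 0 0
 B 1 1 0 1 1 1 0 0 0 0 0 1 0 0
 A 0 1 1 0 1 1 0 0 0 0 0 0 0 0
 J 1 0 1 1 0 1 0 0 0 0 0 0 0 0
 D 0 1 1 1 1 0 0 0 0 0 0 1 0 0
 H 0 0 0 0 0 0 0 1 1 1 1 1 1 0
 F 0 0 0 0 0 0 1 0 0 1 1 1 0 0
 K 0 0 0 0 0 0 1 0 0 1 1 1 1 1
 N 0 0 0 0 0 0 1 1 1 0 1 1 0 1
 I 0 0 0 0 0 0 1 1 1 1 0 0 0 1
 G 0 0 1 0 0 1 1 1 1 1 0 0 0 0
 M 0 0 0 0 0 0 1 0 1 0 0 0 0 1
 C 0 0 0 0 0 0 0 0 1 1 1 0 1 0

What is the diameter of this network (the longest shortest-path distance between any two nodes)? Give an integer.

Eccentricity of each node (its greatest distance to any other): A:4, B:3, C:4, D:3, E:4, F:3, G:2, H:3, I:4, J:4, K:3, L:4, M:4, N:3.
The maximum eccentricity is 4, realized for instance by the pair L–I via L – B – G – H – I. So the diameter is 4.

4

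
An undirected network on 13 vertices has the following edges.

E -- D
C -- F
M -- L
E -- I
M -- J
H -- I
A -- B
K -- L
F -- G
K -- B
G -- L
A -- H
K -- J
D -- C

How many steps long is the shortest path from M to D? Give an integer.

One shortest route is M – L – G – F – C – D, which uses 5 edges, and at distance 4 from M we only reach {A, C}, which does not include D. So d(M,D) = 5.

5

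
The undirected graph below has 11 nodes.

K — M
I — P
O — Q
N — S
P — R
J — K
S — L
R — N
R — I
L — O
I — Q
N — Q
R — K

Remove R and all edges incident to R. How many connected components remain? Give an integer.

Without R, the remaining ties split the others into: {J, K, M}; {I, L, N, O, P, Q, S}.
That's 2 separate components.

2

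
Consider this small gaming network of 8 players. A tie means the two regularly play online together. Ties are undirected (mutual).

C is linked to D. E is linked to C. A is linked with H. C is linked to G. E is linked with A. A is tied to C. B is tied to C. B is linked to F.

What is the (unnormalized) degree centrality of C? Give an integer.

5

C is directly tied to A, B, D, E, and G. That is 5 neighbors, so the degree of C is 5.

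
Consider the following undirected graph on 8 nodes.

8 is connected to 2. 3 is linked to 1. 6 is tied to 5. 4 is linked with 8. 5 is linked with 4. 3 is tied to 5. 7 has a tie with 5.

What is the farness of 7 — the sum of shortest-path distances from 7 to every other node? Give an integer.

Distances from 7: 1:3, 2:4, 3:2, 4:2, 5:1, 6:2, 8:3.
Sum = 3 + 4 + 2 + 2 + 1 + 2 + 3 = 17.

17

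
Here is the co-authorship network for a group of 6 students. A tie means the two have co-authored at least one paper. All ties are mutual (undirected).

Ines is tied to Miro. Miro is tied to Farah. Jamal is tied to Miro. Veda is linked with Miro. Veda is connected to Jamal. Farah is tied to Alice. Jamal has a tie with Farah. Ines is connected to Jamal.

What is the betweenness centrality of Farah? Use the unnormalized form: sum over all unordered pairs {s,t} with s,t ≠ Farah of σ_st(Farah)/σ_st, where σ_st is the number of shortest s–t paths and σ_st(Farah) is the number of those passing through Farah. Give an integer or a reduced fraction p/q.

Pairs whose geodesics pass through Farah — Alice–Jamal: 1; Alice–Ines: 2/2; Alice–Veda: 2/2; Alice–Miro: 1.
All other pairs contribute 0.
Summing the contributions gives betweenness(Farah) = 4.

4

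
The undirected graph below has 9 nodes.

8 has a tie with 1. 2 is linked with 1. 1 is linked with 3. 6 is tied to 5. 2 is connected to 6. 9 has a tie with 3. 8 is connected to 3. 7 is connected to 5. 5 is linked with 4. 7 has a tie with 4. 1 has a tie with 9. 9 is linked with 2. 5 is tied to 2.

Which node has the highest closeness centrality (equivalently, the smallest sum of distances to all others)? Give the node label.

2

Farness (sum of distances to all others) for each node — 1:14, 2:12, 3:19, 4:20, 5:14, 6:16, 7:20, 8:20, 9:15.
The smallest farness is 12, for 2, so 2 has the highest closeness.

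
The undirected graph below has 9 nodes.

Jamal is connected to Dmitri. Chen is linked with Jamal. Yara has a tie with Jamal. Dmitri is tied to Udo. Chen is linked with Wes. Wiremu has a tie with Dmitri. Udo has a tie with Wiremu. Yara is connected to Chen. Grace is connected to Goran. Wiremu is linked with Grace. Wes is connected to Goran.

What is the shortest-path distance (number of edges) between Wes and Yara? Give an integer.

2

One shortest route is Wes – Chen – Yara, which uses 2 edges, and Wes and Yara are not directly tied, so nothing shorter exists. So d(Wes,Yara) = 2.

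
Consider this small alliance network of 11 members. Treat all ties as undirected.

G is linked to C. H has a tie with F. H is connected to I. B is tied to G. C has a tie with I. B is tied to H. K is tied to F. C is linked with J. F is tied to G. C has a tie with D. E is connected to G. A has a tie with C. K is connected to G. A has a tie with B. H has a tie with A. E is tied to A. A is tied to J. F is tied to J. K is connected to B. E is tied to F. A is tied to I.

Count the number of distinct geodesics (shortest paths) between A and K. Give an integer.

The shortest distance is 2, and the only length-2 path is A–B–K. So there is exactly 1 shortest path.

1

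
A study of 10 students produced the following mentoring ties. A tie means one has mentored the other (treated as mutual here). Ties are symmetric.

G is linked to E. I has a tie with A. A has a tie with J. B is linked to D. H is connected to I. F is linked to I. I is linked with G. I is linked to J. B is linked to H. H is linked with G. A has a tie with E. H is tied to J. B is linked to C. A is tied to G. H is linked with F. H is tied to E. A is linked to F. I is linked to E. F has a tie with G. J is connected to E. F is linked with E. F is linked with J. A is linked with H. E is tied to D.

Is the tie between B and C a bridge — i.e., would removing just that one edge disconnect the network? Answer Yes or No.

Yes

Without the B–C edge there is no alternate route between B and C, so the network disconnects. It is a bridge.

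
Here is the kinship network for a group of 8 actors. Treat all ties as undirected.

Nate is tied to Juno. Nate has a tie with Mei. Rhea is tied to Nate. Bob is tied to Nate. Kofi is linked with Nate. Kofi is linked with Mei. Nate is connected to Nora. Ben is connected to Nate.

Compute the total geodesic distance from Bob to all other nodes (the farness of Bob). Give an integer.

13

Distances from Bob: Ben:2, Juno:2, Kofi:2, Mei:2, Nate:1, Nora:2, Rhea:2.
Sum = 2 + 2 + 2 + 2 + 1 + 2 + 2 = 13.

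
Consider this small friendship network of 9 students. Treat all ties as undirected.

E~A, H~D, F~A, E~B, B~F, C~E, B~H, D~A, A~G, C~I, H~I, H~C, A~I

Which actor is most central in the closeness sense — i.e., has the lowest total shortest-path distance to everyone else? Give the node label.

A

Farness (sum of distances to all others) for each node — A:11, B:14, C:15, D:14, E:13, F:15, G:18, H:13, I:13.
The smallest farness is 11, for A, so A has the highest closeness.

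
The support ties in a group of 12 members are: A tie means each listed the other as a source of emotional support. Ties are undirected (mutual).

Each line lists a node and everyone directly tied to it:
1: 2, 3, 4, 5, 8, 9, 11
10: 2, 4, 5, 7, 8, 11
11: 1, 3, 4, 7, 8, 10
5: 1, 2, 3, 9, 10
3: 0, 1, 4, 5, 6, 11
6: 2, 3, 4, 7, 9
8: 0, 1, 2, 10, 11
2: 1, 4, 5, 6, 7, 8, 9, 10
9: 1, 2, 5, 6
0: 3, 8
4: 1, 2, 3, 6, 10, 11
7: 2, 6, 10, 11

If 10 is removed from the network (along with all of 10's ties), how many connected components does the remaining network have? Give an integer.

1

10's neighbors (2, 4, 5, 7, 8, and 11) remain reachable from one another through other ties, so the rest of the network stays in one piece.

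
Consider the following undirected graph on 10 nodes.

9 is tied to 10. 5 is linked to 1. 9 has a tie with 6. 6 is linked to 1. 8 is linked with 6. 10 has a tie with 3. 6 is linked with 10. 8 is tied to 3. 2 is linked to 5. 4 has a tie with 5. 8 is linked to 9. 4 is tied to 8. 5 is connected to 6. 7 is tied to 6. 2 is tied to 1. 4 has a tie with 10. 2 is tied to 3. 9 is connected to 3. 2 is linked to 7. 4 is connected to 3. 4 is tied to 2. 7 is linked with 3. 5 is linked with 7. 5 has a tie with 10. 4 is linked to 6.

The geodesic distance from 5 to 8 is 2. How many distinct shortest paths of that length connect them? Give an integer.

2

The shortest distance is 2. The length-2 paths are: 5–6–8; 5–4–8.
That gives 2 distinct shortest paths.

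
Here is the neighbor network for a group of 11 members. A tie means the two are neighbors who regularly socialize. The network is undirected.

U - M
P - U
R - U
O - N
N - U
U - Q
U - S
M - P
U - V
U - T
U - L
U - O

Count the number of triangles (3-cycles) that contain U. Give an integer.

2

U's neighbors: L, M, N, O, P, Q, R, S, T, and V.
Neighbor pairs that are themselves tied: U–M–P; U–N–O. Each forms one triangle with U, for 2 in total.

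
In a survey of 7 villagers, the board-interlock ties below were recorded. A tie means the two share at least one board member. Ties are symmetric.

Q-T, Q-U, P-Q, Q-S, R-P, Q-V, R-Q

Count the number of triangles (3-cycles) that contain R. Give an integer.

R's neighbors: P and Q.
Neighbor pairs that are themselves tied: R–P–Q. Each forms one triangle with R, for 1 in total.

1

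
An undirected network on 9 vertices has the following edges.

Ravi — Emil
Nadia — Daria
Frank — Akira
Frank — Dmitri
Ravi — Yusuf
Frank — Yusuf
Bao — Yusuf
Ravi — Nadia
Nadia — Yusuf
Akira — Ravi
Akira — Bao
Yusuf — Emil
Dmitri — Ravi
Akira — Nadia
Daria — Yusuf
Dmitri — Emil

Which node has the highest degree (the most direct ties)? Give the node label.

Yusuf

Degrees — Akira:4, Bao:2, Daria:2, Dmitri:3, Emil:3, Frank:3, Nadia:4, Ravi:5, Yusuf:6.
The maximum is 6, attained only by Yusuf.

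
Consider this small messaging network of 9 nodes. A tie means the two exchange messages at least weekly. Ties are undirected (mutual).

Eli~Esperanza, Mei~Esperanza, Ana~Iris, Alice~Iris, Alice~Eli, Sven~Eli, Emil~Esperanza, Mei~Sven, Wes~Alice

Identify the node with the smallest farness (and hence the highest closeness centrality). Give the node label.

Eli

Farness (sum of distances to all others) for each node — Alice:15, Ana:27, Eli:14, Emil:24, Esperanza:17, Iris:20, Mei:22, Sven:19, Wes:22.
The smallest farness is 14, for Eli, so Eli has the highest closeness.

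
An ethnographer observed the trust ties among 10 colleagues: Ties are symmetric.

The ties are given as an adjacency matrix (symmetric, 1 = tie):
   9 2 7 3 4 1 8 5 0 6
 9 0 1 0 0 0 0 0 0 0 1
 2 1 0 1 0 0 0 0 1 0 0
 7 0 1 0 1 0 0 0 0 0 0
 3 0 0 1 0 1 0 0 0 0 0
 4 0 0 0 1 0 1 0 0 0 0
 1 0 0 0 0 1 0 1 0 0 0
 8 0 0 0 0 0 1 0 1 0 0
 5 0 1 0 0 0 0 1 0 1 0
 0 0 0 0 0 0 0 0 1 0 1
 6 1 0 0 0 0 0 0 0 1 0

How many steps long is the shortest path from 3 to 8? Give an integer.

One shortest route is 3 – 4 – 1 – 8, which uses 3 edges, and at distance 2 from 3 we only reach {1, 2}, which does not include 8. So d(3,8) = 3.

3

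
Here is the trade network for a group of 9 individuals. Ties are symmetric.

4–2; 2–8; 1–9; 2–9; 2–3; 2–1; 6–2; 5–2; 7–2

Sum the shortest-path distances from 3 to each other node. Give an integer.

Distances from 3: 1:2, 2:1, 4:2, 5:2, 6:2, 7:2, 8:2, 9:2.
Sum = 2 + 1 + 2 + 2 + 2 + 2 + 2 + 2 = 15.

15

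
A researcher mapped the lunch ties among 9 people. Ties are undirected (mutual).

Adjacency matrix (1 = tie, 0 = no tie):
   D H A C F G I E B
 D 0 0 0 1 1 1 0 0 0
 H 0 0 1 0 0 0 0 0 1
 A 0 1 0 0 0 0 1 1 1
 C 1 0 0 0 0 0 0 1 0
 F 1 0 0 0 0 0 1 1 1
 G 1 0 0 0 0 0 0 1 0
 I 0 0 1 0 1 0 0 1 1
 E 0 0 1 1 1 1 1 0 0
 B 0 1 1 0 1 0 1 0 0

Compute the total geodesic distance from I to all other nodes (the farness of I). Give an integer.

12

Distances from I: A:1, B:1, C:2, D:2, E:1, F:1, G:2, H:2.
Sum = 1 + 1 + 2 + 2 + 1 + 1 + 2 + 2 = 12.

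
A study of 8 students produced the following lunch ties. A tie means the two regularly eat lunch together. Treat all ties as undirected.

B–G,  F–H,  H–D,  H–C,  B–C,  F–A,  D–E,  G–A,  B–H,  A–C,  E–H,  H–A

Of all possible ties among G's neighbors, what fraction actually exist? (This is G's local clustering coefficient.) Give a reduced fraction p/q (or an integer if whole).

G's neighbors: A and B (k = 2).
Possible neighbor pairs: C(2,2) = 1. Edges among them: none → e = 0.
Clustering(G) = 0/1.

0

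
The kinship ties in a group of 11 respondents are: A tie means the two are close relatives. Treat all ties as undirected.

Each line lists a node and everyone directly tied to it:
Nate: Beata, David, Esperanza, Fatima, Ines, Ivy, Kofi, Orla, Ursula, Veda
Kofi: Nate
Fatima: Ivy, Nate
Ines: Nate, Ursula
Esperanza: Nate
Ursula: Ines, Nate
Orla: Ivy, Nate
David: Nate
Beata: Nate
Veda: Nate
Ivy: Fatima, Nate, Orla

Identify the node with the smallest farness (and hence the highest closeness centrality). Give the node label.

Nate

Farness (sum of distances to all others) for each node — Beata:19, David:19, Esperanza:19, Fatima:18, Ines:18, Ivy:17, Kofi:19, Nate:10, Orla:18, Ursula:18, Veda:19.
The smallest farness is 10, for Nate, so Nate has the highest closeness.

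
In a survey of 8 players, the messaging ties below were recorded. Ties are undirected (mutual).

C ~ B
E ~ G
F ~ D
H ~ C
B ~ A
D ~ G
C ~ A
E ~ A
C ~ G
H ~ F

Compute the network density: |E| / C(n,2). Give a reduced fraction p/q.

5/14

There are 10 edges and 8 nodes, so the maximum possible is C(8,2) = 28.
Density = 10/28 = 5/14.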